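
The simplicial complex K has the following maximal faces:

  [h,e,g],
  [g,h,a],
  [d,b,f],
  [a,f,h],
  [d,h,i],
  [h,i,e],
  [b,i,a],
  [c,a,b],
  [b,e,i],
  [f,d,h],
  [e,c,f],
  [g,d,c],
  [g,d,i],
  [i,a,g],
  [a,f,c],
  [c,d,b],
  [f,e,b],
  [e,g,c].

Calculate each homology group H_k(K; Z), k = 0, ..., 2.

Order the vertices as a < b < c < d < e < f < g < h < i. Listing each simplex with vertices in this order, K has dimension 2 with simplices:

  0-simplices (9): a, b, c, d, e, f, g, h, i
  1-simplices (27): ab, ac, af, ag, ah, ai, bc, bd, be, bf, bi, cd, ce, cf, cg, df, dg, dh, di, ef, eg, eh, ei, fh, gh, gi, hi
  2-simplices (18): abc, abi, acf, afh, agh, agi, bcd, bdf, bef, bei, cdg, cef, ceg, dfh, dgi, dhi, egh, ehi

so the chain groups are C_0 ≅ Z^9, C_1 ≅ Z^27, C_2 ≅ Z^18.

The boundary map ∂_1: C_1 → C_0 is given by ∂[p,q] = [q] − [p].
As a 9×27 matrix over Z this has rank 8, with invariant factors (1,1,1,1,1,1,1,1).

The boundary map ∂_2: C_2 → C_1 sends each 2-simplex [p,q,r] to [q,r] − [p,r] + [p,q]. For instance
  ∂ceg = eg − cg + ce,
  ∂bdf = df − bf + bd.
As a 27×18 matrix over Z this has rank 18, with invariant factors (1,1,1,1,1,1,1,1,1,1,1,1,1,1,1,1,1,2).

From H_k ≅ ker(∂_k) / im(∂_{k+1}) we obtain:

  H_0: rank C_0 − rank ∂_1 = 9 − 8 = 1, and the invariant factors of ∂_1 are all 1, so H_0 = Z.
  H_1: rank ker ∂_1 − rank ∂_2 = (27 − 8) − 18 = 1, and ∂_2 has invariant factor 2 > 1, so H_1 = Z ⊕ Z/2.
  H_2: rank ker ∂_2 − rank ∂_3 = (18 − 18) − 0 = 0, and there is no ∂_3, so H_2 = 0.

As a check, the Euler characteristic is 9 − 27 + 18 = 0, which agrees with 1 − 1 + 0 = 0.

H_0 = Z,  H_1 = Z ⊕ Z/2,  H_2 = 0.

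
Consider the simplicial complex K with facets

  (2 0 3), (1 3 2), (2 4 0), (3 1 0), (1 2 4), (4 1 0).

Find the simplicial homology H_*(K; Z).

K has 5 vertices, 9 edges, 6 triangles.
rank ∂_0 = 0, rank ∂_1 = 4 ⇒ b_0 = 5 − 0 − 4 = 1; all invariant factors of ∂_1 are 1 so no torsion. So H_0 = Z.
rank ∂_1 = 4, rank ∂_2 = 5 ⇒ b_1 = 9 − 4 − 5 = 0; all invariant factors of ∂_2 are 1 so no torsion. So H_1 = 0.
rank ∂_2 = 5, rank ∂_3 = 0 ⇒ b_2 = 6 − 5 − 0 = 1. So H_2 = Z.

H_0 ≅ Z,  H_1 = 0,  H_2 ≅ Z.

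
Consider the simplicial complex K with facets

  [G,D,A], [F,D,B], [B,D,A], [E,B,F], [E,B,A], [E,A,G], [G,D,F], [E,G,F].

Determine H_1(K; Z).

H_1 ≅ 0.

Take the total order A < B < D < E < F < G on the vertex set. Then K (dimension 2) consists of the simplices:

  0-simplices (6): A, B, D, E, F, G
  1-simplices (12): AB, AD, AE, AG, BD, BE, BF, DF, DG, EF, EG, FG
  2-simplices (8): ABD, ABE, ADG, AEG, BDF, BEF, DFG, EFG

giving chain groups C_0 ≅ Z^6, C_1 ≅ Z^12, C_2 ≅ Z^8.

Boundary ∂_1: C_1 → C_0 sends each edge [p,q] (with p < q) to q − p.
The resulting 6×12 matrix has rank 5, and its Smith normal form has invariant factors (1,1,1,1,1).

The boundary map ∂_2: C_2 → C_1 maps a triangle to the signed sum of its edges. For instance
  ∂BEF = EF − BF + BE,
  ∂BDF = DF − BF + BD.
The 12×8 boundary matrix has rank 7 and Smith normal form diag(1,1,1,1,1,1,1).

From H_k ≅ ker(∂_k) / im(∂_{k+1}) we obtain:

  H_1: rank ker ∂_1 − rank ∂_2 = (12 − 5) − 7 = 0, and the invariant factors of ∂_2 are all 1, so H_1 = 0.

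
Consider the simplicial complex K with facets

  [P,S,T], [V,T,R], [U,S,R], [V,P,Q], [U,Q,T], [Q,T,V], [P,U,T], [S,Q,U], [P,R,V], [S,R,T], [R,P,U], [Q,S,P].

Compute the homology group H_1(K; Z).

H_1 ≅ Z/2.

We work with the vertex ordering P < Q < R < S < T < U < V. The simplices of K, each written with vertices in increasing order, are:

  0-simplices (7): P, Q, R, S, T, U, V
  1-simplices (18): PQ, PR, PS, PT, PU, PV, QS, QT, QU, QV, RS, RT, RU, RV, ST, SU, TU, TV
  2-simplices (12): PQS, PQV, PRU, PRV, PST, PTU, QSU, QTU, QTV, RST, RSU, RTV

so the chain groups are C_0 ≅ Z^7, C_1 ≅ Z^18, C_2 ≅ Z^12.

The boundary map ∂_1: C_1 → C_0 maps an edge to its endpoints' difference, ∂[p,q] = q − p.
As a 7×18 matrix over Z this has rank 6, with invariant factors (1,1,1,1,1,1).

Boundary ∂_2: C_2 → C_1 acts by ∂[p,q,r] = [q,r] − [p,r] + [p,q]. For instance
  ∂PQV = QV − PV + PQ,
  ∂QTV = TV − QV + QT.
The 18×12 boundary matrix has rank 12 and Smith normal form diag(1,1,1,1,1,1,1,1,1,1,1,2).

Computing H_k = (kernel of ∂_k) / (image of ∂_{k+1}):

  H_1: rank ker ∂_1 − rank ∂_2 = (18 − 6) − 12 = 0, and ∂_2 has invariant factor 2 > 1, so H_1 = Z/2.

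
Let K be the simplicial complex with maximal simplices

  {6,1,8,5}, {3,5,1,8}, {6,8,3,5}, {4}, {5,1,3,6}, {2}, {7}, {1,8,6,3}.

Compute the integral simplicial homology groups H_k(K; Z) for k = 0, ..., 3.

H_0 ≅ Z^4,  H_1 = 0,  H_2 = 0,  H_3 ≅ Z.

K has 8 vertices, 10 edges, 10 triangles, 5 3-simplices.
rank ∂_0 = 0, rank ∂_1 = 4 ⇒ b_0 = 8 − 0 − 4 = 4; all invariant factors of ∂_1 are 1 so no torsion. So H_0 ≅ Z^4.
rank ∂_1 = 4, rank ∂_2 = 6 ⇒ b_1 = 10 − 4 − 6 = 0; all invariant factors of ∂_2 are 1 so no torsion. So H_1 ≅ 0.
rank ∂_2 = 6, rank ∂_3 = 4 ⇒ b_2 = 10 − 6 − 4 = 0; all invariant factors of ∂_3 are 1 so no torsion. So H_2 ≅ 0.
rank ∂_3 = 4, rank ∂_4 = 0 ⇒ b_3 = 5 − 4 − 0 = 1. So H_3 ≅ Z.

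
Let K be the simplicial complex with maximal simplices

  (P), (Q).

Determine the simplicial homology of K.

H_0 ≅ Z^2.

Fix the vertex order P < Q and write every simplex with vertices in increasing order. Then dim K = 0 and the simplices of K are:

  0-simplices (2): P, Q

giving chain groups C_0 ≅ Z^2.

Computing H_k = (kernel of ∂_k) / (image of ∂_{k+1}):

  H_0: rank C_0 − rank ∂_1 = 2 − 0 = 2, and there is no ∂_1, so H_0 = Z^2.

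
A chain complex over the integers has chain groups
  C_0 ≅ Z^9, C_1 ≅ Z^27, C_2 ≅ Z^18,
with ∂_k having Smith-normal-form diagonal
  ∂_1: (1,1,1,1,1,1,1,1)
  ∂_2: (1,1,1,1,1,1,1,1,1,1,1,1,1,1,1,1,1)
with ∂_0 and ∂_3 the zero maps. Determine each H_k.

H_0 ≅ Z,  H_1 ≅ Z^2,  H_2 ≅ Z.

H_0: b_0 = 9 − 0 − 8 = 1; torsion from ∂_1 factors > 1: none. So H_0 ≅ Z.
H_1: b_1 = 27 − 8 − 17 = 2; torsion from ∂_2 factors > 1: none. So H_1 ≅ Z^2.
H_2: b_2 = 18 − 17 − 0 = 1; torsion from ∂_3 factors > 1: none. So H_2 ≅ Z.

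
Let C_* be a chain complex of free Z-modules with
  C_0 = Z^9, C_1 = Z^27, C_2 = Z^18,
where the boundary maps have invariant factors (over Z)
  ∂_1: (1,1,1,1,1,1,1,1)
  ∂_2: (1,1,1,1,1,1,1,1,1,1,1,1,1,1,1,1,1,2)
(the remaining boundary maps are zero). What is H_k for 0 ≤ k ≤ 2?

H_0 ≅ Z,  H_1 ≅ Z ⊕ Z/2,  H_2 = 0.

H_0: b_0 = 9 − 0 − 8 = 1; torsion from ∂_1 factors > 1: none. So H_0 ≅ Z.
H_1: b_1 = 27 − 8 − 18 = 1; torsion from ∂_2 factors > 1: [2]. So H_1 ≅ Z ⊕ Z/2.
H_2: b_2 = 18 − 18 − 0 = 0; torsion from ∂_3 factors > 1: none. So H_2 ≅ 0.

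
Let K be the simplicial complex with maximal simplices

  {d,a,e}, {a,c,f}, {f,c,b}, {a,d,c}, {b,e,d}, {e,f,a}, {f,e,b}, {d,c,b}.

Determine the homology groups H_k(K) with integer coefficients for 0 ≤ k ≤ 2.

Fix the vertex order a < b < c < d < e < f and write every simplex with vertices in increasing order. Then dim K = 2 and the simplices of K are:

  0-simplices (6): a, b, c, d, e, f
  1-simplices (12): ac, ad, ae, af, bc, bd, be, bf, cd, cf, de, ef
  2-simplices (8): acd, acf, ade, aef, bcd, bcf, bde, bef

so the chain groups are C_0 ≅ Z^6, C_1 ≅ Z^12, C_2 ≅ Z^8.

Boundary ∂_1: C_1 → C_0 sends each edge [p,q] (with p < q) to q − p. For instance
  ∂de = e − d.
This gives a 6×12 integer matrix of rank 5; reducing to Smith normal form yields diagonal entries (1,1,1,1,1).

∂_2: C_2 → C_1 sends each 2-simplex [p,q,r] to [q,r] − [p,r] + [p,q]. For instance
  ∂acd = cd − ad + ac,
  ∂aef = ef − af + ae.
The 12×8 boundary matrix has rank 7 and Smith normal form diag(1,1,1,1,1,1,1).

From H_k ≅ ker(∂_k) / im(∂_{k+1}) we obtain:

  H_0: rank C_0 − rank ∂_1 = 6 − 5 = 1, and the invariant factors of ∂_1 are all 1, so H_0 ≅ Z.
  H_1: rank ker ∂_1 − rank ∂_2 = (12 − 5) − 7 = 0, and the invariant factors of ∂_2 are all 1, so H_1 ≅ 0.
  H_2: rank ker ∂_2 − rank ∂_3 = (8 − 7) − 0 = 1, and there is no ∂_3, so H_2 ≅ Z.

H_0 = Z,  H_1 = 0,  H_2 = Z.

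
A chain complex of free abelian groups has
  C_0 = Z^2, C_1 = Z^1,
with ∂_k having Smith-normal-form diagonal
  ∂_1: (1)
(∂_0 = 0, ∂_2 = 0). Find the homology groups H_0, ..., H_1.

H_0: b_0 = 2 − 0 − 1 = 1; torsion from ∂_1 factors > 1: none. So H_0 ≅ Z.
H_1: b_1 = 1 − 1 − 0 = 0; torsion from ∂_2 factors > 1: none. So H_1 ≅ 0.

H_0 ≅ Z,  H_1 = 0.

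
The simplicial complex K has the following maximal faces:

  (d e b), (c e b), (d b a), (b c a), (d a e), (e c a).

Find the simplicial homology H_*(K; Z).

K has 5 vertices, 9 edges, 6 triangles.
rank ∂_0 = 0, rank ∂_1 = 4 ⇒ b_0 = 5 − 0 − 4 = 1; all invariant factors of ∂_1 are 1 so no torsion. So H_0 ≅ Z.
rank ∂_1 = 4, rank ∂_2 = 5 ⇒ b_1 = 9 − 4 − 5 = 0; all invariant factors of ∂_2 are 1 so no torsion. So H_1 ≅ 0.
rank ∂_2 = 5, rank ∂_3 = 0 ⇒ b_2 = 6 − 5 − 0 = 1. So H_2 ≅ Z.

H_0 ≅ Z,  H_1 = 0,  H_2 ≅ Z.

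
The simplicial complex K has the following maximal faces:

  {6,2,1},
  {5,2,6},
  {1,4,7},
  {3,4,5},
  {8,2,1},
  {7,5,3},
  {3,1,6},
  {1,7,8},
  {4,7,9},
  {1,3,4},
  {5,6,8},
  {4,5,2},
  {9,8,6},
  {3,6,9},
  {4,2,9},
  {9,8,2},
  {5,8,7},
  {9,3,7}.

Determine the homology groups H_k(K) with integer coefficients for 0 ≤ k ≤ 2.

H_0 = Z,  H_1 = Z ⊕ Z/2Z,  H_2 = 0.

Take the total order 1 < 2 < 3 < 4 < 5 < 6 < 7 < 8 < 9 on the vertex set. Then K (dimension 2) consists of the simplices:

  0-simplices (9): [1], [2], [3], [4], [5], [6], [7], [8], [9]
  1-simplices (27): (27 of them)
  2-simplices (18): [1,2,6], [1,2,8], [1,3,4], [1,3,6], [1,4,7], [1,7,8], [2,4,5], [2,4,9], [2,5,6], [2,8,9], [3,4,5], [3,5,7], [3,6,9], [3,7,9], [4,7,9], [5,6,8], [5,7,8], [6,8,9]

giving chain groups C_0 ≅ Z^9, C_1 ≅ Z^27, C_2 ≅ Z^18.

Boundary ∂_1: C_1 → C_0 maps an edge to its endpoints' difference, ∂[p,q] = q − p.
The 9×27 boundary matrix has rank 8 and Smith normal form diag(1,1,1,1,1,1,1,1).

Boundary ∂_2: C_2 → C_1 sends each 2-simplex [p,q,r] to [q,r] − [p,r] + [p,q]. For instance
  ∂[2,4,9] = [4,9] − [2,9] + [2,4],
  ∂[6,8,9] = [8,9] − [6,9] + [6,8].
This gives a 27×18 integer matrix of rank 18; reducing to Smith normal form yields diagonal entries (1,1,1,1,1,1,1,1,1,1,1,1,1,1,1,1,1,2).

Reading off H_k = ker ∂_k / im ∂_{k+1}:

  H_0: rank C_0 − rank ∂_1 = 9 − 8 = 1, and the invariant factors of ∂_1 are all 1, so H_0 = Z.
  H_1: rank ker ∂_1 − rank ∂_2 = (27 − 8) − 18 = 1, and ∂_2 has invariant factor 2 > 1, so H_1 = Z ⊕ Z/2Z.
  H_2: rank ker ∂_2 − rank ∂_3 = (18 − 18) − 0 = 0, and there is no ∂_3, so H_2 = 0.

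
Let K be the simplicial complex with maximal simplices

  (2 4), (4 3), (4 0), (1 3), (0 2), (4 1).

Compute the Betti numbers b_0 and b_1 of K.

b_0 = 1, b_1 = 2.

Order the vertices as 0 < 1 < 2 < 3 < 4. Listing each simplex with vertices in this order, K has dimension 1 with simplices:

  0-simplices (5): [0], [1], [2], [3], [4]
  1-simplices (6): [0,2], [0,4], [1,3], [1,4], [2,4], [3,4]

so the chain groups are C_0 ≅ Z^5, C_1 ≅ Z^6.

Boundary ∂_1: C_1 → C_0 is given by ∂[p,q] = [q] − [p]. For instance
  ∂[0,4] = [4] − [0].
The 5×6 boundary matrix has rank 4 and Smith normal form diag(1,1,1,1).

Reading off H_k = ker ∂_k / im ∂_{k+1}:

  H_0: rank C_0 − rank ∂_1 = 5 − 4 = 1, and the invariant factors of ∂_1 are all 1, so H_0 = Z.
  H_1: rank ker ∂_1 − rank ∂_2 = (6 − 4) − 0 = 2, and there is no ∂_2, so H_1 = Z^2.

As a check, the Euler characteristic is 5 − 6 = -1, which agrees with 1 − 2 = -1.

Hence the Betti numbers are b_0 = 1, b_1 = 2.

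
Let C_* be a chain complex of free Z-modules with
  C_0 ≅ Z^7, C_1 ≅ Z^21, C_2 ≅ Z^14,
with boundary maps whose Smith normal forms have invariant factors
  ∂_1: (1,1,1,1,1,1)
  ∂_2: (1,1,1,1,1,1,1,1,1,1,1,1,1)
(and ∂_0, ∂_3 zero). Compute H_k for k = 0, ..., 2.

H_0 = Z,  H_1 = Z^2,  H_2 = Z.

H_0: b_0 = 7 − 0 − 6 = 1; torsion from ∂_1 factors > 1: none. So H_0 = Z.
H_1: b_1 = 21 − 6 − 13 = 2; torsion from ∂_2 factors > 1: none. So H_1 = Z^2.
H_2: b_2 = 14 − 13 − 0 = 1; torsion from ∂_3 factors > 1: none. So H_2 = Z.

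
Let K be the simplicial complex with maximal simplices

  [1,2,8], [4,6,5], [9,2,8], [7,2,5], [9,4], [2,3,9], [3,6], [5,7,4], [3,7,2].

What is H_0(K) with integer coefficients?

H_0 = Z.

Order the vertices as 1 < 2 < 3 < 4 < 5 < 6 < 7 < 8 < 9. Listing each simplex with vertices in this order, K has dimension 2 with simplices:

  0-simplices (9): [1], [2], [3], [4], [5], [6], [7], [8], [9]
  1-simplices (17): [1,2], [1,8], [2,3], [2,5], [2,7], [2,8], [2,9], [3,6], [3,7], [3,9], [4,5], [4,6], [4,7], [4,9], [5,6], [5,7], [8,9]
  2-simplices (7): [1,2,8], [2,3,7], [2,3,9], [2,5,7], [2,8,9], [4,5,6], [4,5,7]

giving chain groups C_0 ≅ Z^9, C_1 ≅ Z^17, C_2 ≅ Z^7.

Boundary ∂_1: C_1 → C_0 maps an edge to its endpoints' difference, ∂[p,q] = q − p.
This gives a 9×17 integer matrix of rank 8; reducing to Smith normal form yields diagonal entries (1,1,1,1,1,1,1,1).

The boundary map ∂_2: C_2 → C_1 sends each 2-simplex [p,q,r] to [q,r] − [p,r] + [p,q]. For instance
  ∂[2,3,7] = [3,7] − [2,7] + [2,3],
  ∂[2,5,7] = [5,7] − [2,7] + [2,5].
The resulting 17×7 matrix has rank 7, and its Smith normal form has invariant factors (1,1,1,1,1,1,1).

Reading off H_k = ker ∂_k / im ∂_{k+1}:

  H_0: rank C_0 − rank ∂_1 = 9 − 8 = 1, and the invariant factors of ∂_1 are all 1, so H_0 ≅ Z.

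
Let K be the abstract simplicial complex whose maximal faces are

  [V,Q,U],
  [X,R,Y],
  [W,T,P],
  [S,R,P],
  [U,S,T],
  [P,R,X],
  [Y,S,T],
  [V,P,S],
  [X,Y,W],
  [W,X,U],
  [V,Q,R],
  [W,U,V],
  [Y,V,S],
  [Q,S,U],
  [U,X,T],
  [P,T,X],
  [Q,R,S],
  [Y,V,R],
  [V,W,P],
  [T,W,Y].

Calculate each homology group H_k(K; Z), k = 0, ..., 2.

H_0 = Z,  H_1 = Z ⊕ Z/2,  H_2 = 0.

Fix the vertex order P < Q < R < S < T < U < V < W < X < Y and write every simplex with vertices in increasing order. Then dim K = 2 and the simplices of K are:

  0-simplices (10): P, Q, R, S, T, U, V, W, X, Y
  1-simplices (30): PR, PS, PT, PV, PW, PX, QR, QS, QU, QV, RS, RV, RX, RY, ST, SU, SV, SY, TU, TW, TX, TY, UV, UW, UX, VW, VY, WX, WY, XY
  2-simplices (20): PRS, PRX, PSV, PTW, PTX, PVW, QRS, QRV, QSU, QUV, RVY, RXY, STU, STY, SVY, TUX, TWY, UVW, UWX, WXY

giving chain groups C_0 ≅ Z^10, C_1 ≅ Z^30, C_2 ≅ Z^20.

The boundary map ∂_1: C_1 → C_0 maps an edge to its endpoints' difference, ∂[p,q] = q − p. For instance
  ∂QS = S − Q.
As a 10×30 matrix over Z this has rank 9, with invariant factors (1,1,1,1,1,1,1,1,1).

Boundary ∂_2: C_2 → C_1 maps a triangle to the signed sum of its edges. For instance
  ∂PVW = VW − PW + PV,
  ∂UVW = VW − UW + UV.
The resulting 30×20 matrix has rank 20, and its Smith normal form has invariant factors (1,1,1,1,1,1,1,1,1,1,1,1,1,1,1,1,1,1,1,2).

Now H_k = ker ∂_k / im ∂_{k+1}, so:

  H_0: rank C_0 − rank ∂_1 = 10 − 9 = 1, and the invariant factors of ∂_1 are all 1, so H_0 = Z.
  H_1: rank ker ∂_1 − rank ∂_2 = (30 − 9) − 20 = 1, and ∂_2 has invariant factor 2 > 1, so H_1 = Z ⊕ Z/2.
  H_2: rank ker ∂_2 − rank ∂_3 = (20 − 20) − 0 = 0, and there is no ∂_3, so H_2 = 0.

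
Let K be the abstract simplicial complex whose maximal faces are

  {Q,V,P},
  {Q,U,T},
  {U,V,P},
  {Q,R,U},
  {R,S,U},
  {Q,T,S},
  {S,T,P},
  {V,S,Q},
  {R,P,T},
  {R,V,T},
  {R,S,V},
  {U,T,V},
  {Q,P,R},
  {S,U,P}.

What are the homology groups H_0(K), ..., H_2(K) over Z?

H_0 = Z,  H_1 = Z^2,  H_2 = Z.

Order the vertices as P < Q < R < S < T < U < V. Listing each simplex with vertices in this order, K has dimension 2 with simplices:

  0-simplices (7): P, Q, R, S, T, U, V
  1-simplices (21): PQ, PR, PS, PT, PU, PV, QR, QS, QT, QU, QV, RS, RT, RU, RV, ST, SU, SV, TU, TV, UV
  2-simplices (14): PQR, PQV, PRT, PST, PSU, PUV, QRU, QST, QSV, QTU, RSU, RSV, RTV, TUV

Hence C_0 ≅ Z^7, C_1 ≅ Z^21, C_2 ≅ Z^14.

The boundary map ∂_1: C_1 → C_0 maps an edge to its endpoints' difference, ∂[p,q] = q − p. For instance
  ∂TU = U − T.
This gives a 7×21 integer matrix of rank 6; reducing to Smith normal form yields diagonal entries (1,1,1,1,1,1).

The boundary map ∂_2: C_2 → C_1 maps a triangle to the signed sum of its edges. For instance
  ∂QSV = SV − QV + QS,
  ∂QRU = RU − QU + QR.
As a 21×14 matrix over Z this has rank 13, with invariant factors (1,1,1,1,1,1,1,1,1,1,1,1,1).

Now H_k = ker ∂_k / im ∂_{k+1}, so:

  H_0: rank C_0 − rank ∂_1 = 7 − 6 = 1, and the invariant factors of ∂_1 are all 1, so H_0 ≅ Z.
  H_1: rank ker ∂_1 − rank ∂_2 = (21 − 6) − 13 = 2, and the invariant factors of ∂_2 are all 1, so H_1 ≅ Z^2.
  H_2: rank ker ∂_2 − rank ∂_3 = (14 − 13) − 0 = 1, and there is no ∂_3, so H_2 ≅ Z.

(K is a triangulation of the torus T^2.)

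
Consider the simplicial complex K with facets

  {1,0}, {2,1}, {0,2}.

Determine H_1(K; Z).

H_1 = Z.

We work with the vertex ordering 0 < 1 < 2. The simplices of K, each written with vertices in increasing order, are:

  0-simplices (3): [0], [1], [2]
  1-simplices (3): [0,1], [0,2], [1,2]

Hence C_0 ≅ Z^3, C_1 ≅ Z^3.

Boundary ∂_1: C_1 → C_0 sends each edge [p,q] (with p < q) to q − p.
The 3×3 boundary matrix has rank 2 and Smith normal form diag(1,1).

Now H_k = ker ∂_k / im ∂_{k+1}, so:

  H_1: rank ker ∂_1 − rank ∂_2 = (3 − 2) − 0 = 1, and there is no ∂_2, so H_1 ≅ Z.

(K is a triangulation of the circle S^1.)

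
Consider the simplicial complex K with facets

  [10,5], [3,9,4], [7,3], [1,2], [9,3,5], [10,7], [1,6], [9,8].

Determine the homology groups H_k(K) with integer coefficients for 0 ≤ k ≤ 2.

Order the vertices as 1 < 2 < 3 < 4 < 5 < 6 < 7 < 8 < 9 < 10. Listing each simplex with vertices in this order, K has dimension 2 with simplices:

  0-simplices (10): [1], [2], [3], [4], [5], [6], [7], [8], [9], [10]
  1-simplices (11): [1,2], [1,6], [3,4], [3,5], [3,7], [3,9], [4,9], [5,9], [5,10], [7,10], [8,9]
  2-simplices (2): [3,4,9], [3,5,9]

giving chain groups C_0 ≅ Z^10, C_1 ≅ Z^11, C_2 ≅ Z^2.

∂_1: C_1 → C_0 sends each edge [p,q] (with p < q) to q − p.
This gives a 10×11 integer matrix of rank 8; reducing to Smith normal form yields diagonal entries (1,1,1,1,1,1,1,1).

The boundary map ∂_2: C_2 → C_1 maps a triangle to the signed sum of its edges. For instance
  ∂[3,4,9] = [4,9] − [3,9] + [3,4],
  ∂[3,5,9] = [5,9] − [3,9] + [3,5].
As a 11×2 matrix over Z this has rank 2, with invariant factors (1,1).

Now H_k = ker ∂_k / im ∂_{k+1}, so:

  H_0: rank C_0 − rank ∂_1 = 10 − 8 = 2, and the invariant factors of ∂_1 are all 1, so H_0 = Z^2.
  H_1: rank ker ∂_1 − rank ∂_2 = (11 − 8) − 2 = 1, and the invariant factors of ∂_2 are all 1, so H_1 = Z.
  H_2: rank ker ∂_2 − rank ∂_3 = (2 − 2) − 0 = 0, and there is no ∂_3, so H_2 = 0.

H_0 ≅ Z^2,  H_1 ≅ Z,  H_2 = 0.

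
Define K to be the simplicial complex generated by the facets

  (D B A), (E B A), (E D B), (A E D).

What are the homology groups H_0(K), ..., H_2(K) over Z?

Order the vertices as A < B < D < E. Listing each simplex with vertices in this order, K has dimension 2 with simplices:

  0-simplices (4): A, B, D, E
  1-simplices (6): AB, AD, AE, BD, BE, DE
  2-simplices (4): ABD, ABE, ADE, BDE

Hence C_0 ≅ Z^4, C_1 ≅ Z^6, C_2 ≅ Z^4.

The boundary map ∂_1: C_1 → C_0 sends each edge [p,q] (with p < q) to q − p.
This gives a 4×6 integer matrix of rank 3; reducing to Smith normal form yields diagonal entries (1,1,1).

∂_2: C_2 → C_1 maps a triangle to the signed sum of its edges. For instance
  ∂ADE = DE − AE + AD,
  ∂ABE = BE − AE + AB.
The 6×4 boundary matrix has rank 3 and Smith normal form diag(1,1,1).

Now H_k = ker ∂_k / im ∂_{k+1}, so:

  H_0: rank C_0 − rank ∂_1 = 4 − 3 = 1, and the invariant factors of ∂_1 are all 1, so H_0 ≅ Z.
  H_1: rank ker ∂_1 − rank ∂_2 = (6 − 3) − 3 = 0, and the invariant factors of ∂_2 are all 1, so H_1 ≅ 0.
  H_2: rank ker ∂_2 − rank ∂_3 = (4 − 3) − 0 = 1, and there is no ∂_3, so H_2 ≅ Z.

(K is a triangulation of the 2-sphere S^2.)

H_0 = Z,  H_1 = 0,  H_2 = Z.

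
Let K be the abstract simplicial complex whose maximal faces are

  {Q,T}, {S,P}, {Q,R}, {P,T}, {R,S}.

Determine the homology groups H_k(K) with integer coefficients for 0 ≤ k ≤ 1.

Order the vertices as P < Q < R < S < T. Listing each simplex with vertices in this order, K has dimension 1 with simplices:

  0-simplices (5): P, Q, R, S, T
  1-simplices (5): PS, PT, QR, QT, RS

giving chain groups C_0 ≅ Z^5, C_1 ≅ Z^5.

Boundary ∂_1: C_1 → C_0 sends each edge [p,q] (with p < q) to q − p. For instance
  ∂PS = S − P.
The resulting 5×5 matrix has rank 4, and its Smith normal form has invariant factors (1,1,1,1).

Computing H_k = (kernel of ∂_k) / (image of ∂_{k+1}):

  H_0: rank C_0 − rank ∂_1 = 5 − 4 = 1, and the invariant factors of ∂_1 are all 1, so H_0 = Z.
  H_1: rank ker ∂_1 − rank ∂_2 = (5 − 4) − 0 = 1, and there is no ∂_2, so H_1 = Z.

(K is a triangulation of the circle S^1.)

H_0 = Z,  H_1 = Z.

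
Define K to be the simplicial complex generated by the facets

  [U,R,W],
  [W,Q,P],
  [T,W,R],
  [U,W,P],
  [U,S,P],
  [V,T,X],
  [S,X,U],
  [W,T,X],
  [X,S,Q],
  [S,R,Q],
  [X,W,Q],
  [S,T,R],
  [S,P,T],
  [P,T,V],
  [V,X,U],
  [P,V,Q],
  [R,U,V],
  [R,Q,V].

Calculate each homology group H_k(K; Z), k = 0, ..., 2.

We work with the vertex ordering P < Q < R < S < T < U < V < W < X. The simplices of K, each written with vertices in increasing order, are:

  0-simplices (9): P, Q, R, S, T, U, V, W, X
  1-simplices (27): PQ, PS, PT, PU, PV, PW, QR, QS, QV, QW, QX, RS, RT, RU, RV, RW, ST, SU, SX, TV, TW, TX, UV, UW, UX, VX, WX
  2-simplices (18): PQV, PQW, PST, PSU, PTV, PUW, QRS, QRV, QSX, QWX, RST, RTW, RUV, RUW, SUX, TVX, TWX, UVX

giving chain groups C_0 ≅ Z^9, C_1 ≅ Z^27, C_2 ≅ Z^18.

Boundary ∂_1: C_1 → C_0 is given by ∂[p,q] = [q] − [p]. For instance
  ∂RU = U − R.
This gives a 9×27 integer matrix of rank 8; reducing to Smith normal form yields diagonal entries (1,1,1,1,1,1,1,1).

Boundary ∂_2: C_2 → C_1 sends each 2-simplex [p,q,r] to [q,r] − [p,r] + [p,q]. For instance
  ∂RST = ST − RT + RS,
  ∂PTV = TV − PV + PT.
The resulting 27×18 matrix has rank 17, and its Smith normal form has invariant factors (1,1,1,1,1,1,1,1,1,1,1,1,1,1,1,1,1).

Computing H_k = (kernel of ∂_k) / (image of ∂_{k+1}):

  H_0: rank C_0 − rank ∂_1 = 9 − 8 = 1, and the invariant factors of ∂_1 are all 1, so H_0 = Z.
  H_1: rank ker ∂_1 − rank ∂_2 = (27 − 8) − 17 = 2, and the invariant factors of ∂_2 are all 1, so H_1 = Z^2.
  H_2: rank ker ∂_2 − rank ∂_3 = (18 − 17) − 0 = 1, and there is no ∂_3, so H_2 = Z.

As a check, the Euler characteristic is 9 − 27 + 18 = 0, which agrees with 1 − 2 + 1 = 0.

H_0 ≅ Z,  H_1 ≅ Z^2,  H_2 ≅ Z.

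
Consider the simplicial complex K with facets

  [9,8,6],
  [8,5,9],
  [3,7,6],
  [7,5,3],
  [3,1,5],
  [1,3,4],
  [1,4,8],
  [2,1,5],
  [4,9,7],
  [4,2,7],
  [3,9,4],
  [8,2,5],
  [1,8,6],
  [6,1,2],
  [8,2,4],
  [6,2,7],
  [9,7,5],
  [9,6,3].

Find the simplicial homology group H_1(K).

Order the vertices as 1 < 2 < 3 < 4 < 5 < 6 < 7 < 8 < 9. Listing each simplex with vertices in this order, K has dimension 2 with simplices:

  0-simplices (9): [1], [2], [3], [4], [5], [6], [7], [8], [9]
  1-simplices (27): (27 of them)
  2-simplices (18): [1,2,5], [1,2,6], [1,3,4], [1,3,5], [1,4,8], [1,6,8], [2,4,7], [2,4,8], [2,5,8], [2,6,7], [3,4,9], [3,5,7], [3,6,7], [3,6,9], [4,7,9], [5,7,9], [5,8,9], [6,8,9]

so the chain groups are C_0 ≅ Z^9, C_1 ≅ Z^27, C_2 ≅ Z^18.

The boundary map ∂_1: C_1 → C_0 maps an edge to its endpoints' difference, ∂[p,q] = q − p.
As a 9×27 matrix over Z this has rank 8, with invariant factors (1,1,1,1,1,1,1,1).

The boundary map ∂_2: C_2 → C_1 acts by ∂[p,q,r] = [q,r] − [p,r] + [p,q]. For instance
  ∂[2,4,8] = [4,8] − [2,8] + [2,4],
  ∂[2,4,7] = [4,7] − [2,7] + [2,4].
As a 27×18 matrix over Z this has rank 18, with invariant factors (1,1,1,1,1,1,1,1,1,1,1,1,1,1,1,1,1,2).

Now H_k = ker ∂_k / im ∂_{k+1}, so:

  H_1: rank ker ∂_1 − rank ∂_2 = (27 − 8) − 18 = 1, and ∂_2 has invariant factor 2 > 1, so H_1 = Z ⊕ Z/2Z.

(K is a triangulation of the Klein bottle.)

H_1 = Z ⊕ Z/2Z.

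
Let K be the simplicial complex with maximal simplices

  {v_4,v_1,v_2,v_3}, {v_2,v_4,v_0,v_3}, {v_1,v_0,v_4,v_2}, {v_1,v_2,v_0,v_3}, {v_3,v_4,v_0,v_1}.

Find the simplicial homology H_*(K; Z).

H_0 = Z,  H_1 = 0,  H_2 = 0,  H_3 = Z.

K has 5 vertices, 10 edges, 10 triangles, 5 3-simplices.
rank ∂_0 = 0, rank ∂_1 = 4 ⇒ b_0 = 5 − 0 − 4 = 1; all invariant factors of ∂_1 are 1 so no torsion. So H_0 = Z.
rank ∂_1 = 4, rank ∂_2 = 6 ⇒ b_1 = 10 − 4 − 6 = 0; all invariant factors of ∂_2 are 1 so no torsion. So H_1 = 0.
rank ∂_2 = 6, rank ∂_3 = 4 ⇒ b_2 = 10 − 6 − 4 = 0; all invariant factors of ∂_3 are 1 so no torsion. So H_2 = 0.
rank ∂_3 = 4, rank ∂_4 = 0 ⇒ b_3 = 5 − 4 − 0 = 1. So H_3 = Z.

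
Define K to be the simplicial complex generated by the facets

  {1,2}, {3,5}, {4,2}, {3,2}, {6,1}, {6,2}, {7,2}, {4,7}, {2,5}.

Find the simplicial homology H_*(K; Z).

H_0 = Z,  H_1 = Z^3.

Order the vertices as 1 < 2 < 3 < 4 < 5 < 6 < 7. Listing each simplex with vertices in this order, K has dimension 1 with simplices:

  0-simplices (7): [1], [2], [3], [4], [5], [6], [7]
  1-simplices (9): [1,2], [1,6], [2,3], [2,4], [2,5], [2,6], [2,7], [3,5], [4,7]

so the chain groups are C_0 ≅ Z^7, C_1 ≅ Z^9.

∂_1: C_1 → C_0 sends each edge [p,q] (with p < q) to q − p.
The 7×9 boundary matrix has rank 6 and Smith normal form diag(1,1,1,1,1,1).

Reading off H_k = ker ∂_k / im ∂_{k+1}:

  H_0: rank C_0 − rank ∂_1 = 7 − 6 = 1, and the invariant factors of ∂_1 are all 1, so H_0 = Z.
  H_1: rank ker ∂_1 − rank ∂_2 = (9 − 6) − 0 = 3, and there is no ∂_2, so H_1 = Z^3.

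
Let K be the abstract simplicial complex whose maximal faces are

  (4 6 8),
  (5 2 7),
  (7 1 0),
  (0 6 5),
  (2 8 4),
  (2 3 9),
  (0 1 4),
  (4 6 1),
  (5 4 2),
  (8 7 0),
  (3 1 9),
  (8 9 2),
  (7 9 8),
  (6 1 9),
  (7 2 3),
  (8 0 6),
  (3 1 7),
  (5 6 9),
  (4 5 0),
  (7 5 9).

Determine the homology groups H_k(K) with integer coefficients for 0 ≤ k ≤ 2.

Take the total order 0 < 1 < 2 < 3 < 4 < 5 < 6 < 7 < 8 < 9 on the vertex set. Then K (dimension 2) consists of the simplices:

  0-simplices (10): [0], [1], [2], [3], [4], [5], [6], [7], [8], [9]
  1-simplices (30): (30 of them)
  2-simplices (20): (20 of them)

giving chain groups C_0 ≅ Z^10, C_1 ≅ Z^30, C_2 ≅ Z^20.

Boundary ∂_1: C_1 → C_0 sends each edge [p,q] (with p < q) to q − p.
The resulting 10×30 matrix has rank 9, and its Smith normal form has invariant factors (1,1,1,1,1,1,1,1,1).

Boundary ∂_2: C_2 → C_1 sends each 2-simplex [p,q,r] to [q,r] − [p,r] + [p,q]. For instance
  ∂[2,3,9] = [3,9] − [2,9] + [2,3],
  ∂[4,6,8] = [6,8] − [4,8] + [4,6].
The resulting 30×20 matrix has rank 20, and its Smith normal form has invariant factors (1,1,1,1,1,1,1,1,1,1,1,1,1,1,1,1,1,1,1,2).

Computing H_k = (kernel of ∂_k) / (image of ∂_{k+1}):

  H_0: rank C_0 − rank ∂_1 = 10 − 9 = 1, and the invariant factors of ∂_1 are all 1, so H_0 ≅ Z.
  H_1: rank ker ∂_1 − rank ∂_2 = (30 − 9) − 20 = 1, and ∂_2 has invariant factor 2 > 1, so H_1 ≅ Z ⊕ Z/2.
  H_2: rank ker ∂_2 − rank ∂_3 = (20 − 20) − 0 = 0, and there is no ∂_3, so H_2 ≅ 0.

H_0 = Z,  H_1 = Z ⊕ Z/2,  H_2 = 0.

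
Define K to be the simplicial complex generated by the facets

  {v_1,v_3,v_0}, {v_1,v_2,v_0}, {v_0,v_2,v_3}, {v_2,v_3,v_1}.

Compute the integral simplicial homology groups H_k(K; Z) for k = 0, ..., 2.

Order the vertices as v_0 < v_1 < v_2 < v_3. Listing each simplex with vertices in this order, K has dimension 2 with simplices:

  0-simplices (4): [v_0], [v_1], [v_2], [v_3]
  1-simplices (6): [v_0,v_1], [v_0,v_2], [v_0,v_3], [v_1,v_2], [v_1,v_3], [v_2,v_3]
  2-simplices (4): [v_0,v_1,v_2], [v_0,v_1,v_3], [v_0,v_2,v_3], [v_1,v_2,v_3]

giving chain groups C_0 ≅ Z^4, C_1 ≅ Z^6, C_2 ≅ Z^4.

Boundary ∂_1: C_1 → C_0 maps an edge to its endpoints' difference, ∂[p,q] = q − p. For instance
  ∂[v_2,v_3] = [v_3] − [v_2].
As a 4×6 matrix over Z this has rank 3, with invariant factors (1,1,1).

The boundary map ∂_2: C_2 → C_1 sends each 2-simplex [p,q,r] to [q,r] − [p,r] + [p,q]. For instance
  ∂[v_1,v_2,v_3] = [v_2,v_3] − [v_1,v_3] + [v_1,v_2],
  ∂[v_0,v_2,v_3] = [v_2,v_3] − [v_0,v_3] + [v_0,v_2].
This gives a 6×4 integer matrix of rank 3; reducing to Smith normal form yields diagonal entries (1,1,1).

From H_k ≅ ker(∂_k) / im(∂_{k+1}) we obtain:

  H_0: rank C_0 − rank ∂_1 = 4 − 3 = 1, and the invariant factors of ∂_1 are all 1, so H_0 = Z.
  H_1: rank ker ∂_1 − rank ∂_2 = (6 − 3) − 3 = 0, and the invariant factors of ∂_2 are all 1, so H_1 = 0.
  H_2: rank ker ∂_2 − rank ∂_3 = (4 − 3) − 0 = 1, and there is no ∂_3, so H_2 = Z.

As a check, the Euler characteristic is 4 − 6 + 4 = 2, which agrees with 1 − 0 + 1 = 2.

H_0 ≅ Z,  H_1 = 0,  H_2 ≅ Z.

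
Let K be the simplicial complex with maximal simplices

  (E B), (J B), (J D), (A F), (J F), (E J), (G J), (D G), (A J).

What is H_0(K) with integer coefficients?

We work with the vertex ordering A < B < D < E < F < G < J. The simplices of K, each written with vertices in increasing order, are:

  0-simplices (7): A, B, D, E, F, G, J
  1-simplices (9): AF, AJ, BE, BJ, DG, DJ, EJ, FJ, GJ

giving chain groups C_0 ≅ Z^7, C_1 ≅ Z^9.

Boundary ∂_1: C_1 → C_0 maps an edge to its endpoints' difference, ∂[p,q] = q − p. For instance
  ∂DJ = J − D.
As a 7×9 matrix over Z this has rank 6, with invariant factors (1,1,1,1,1,1).

From H_k ≅ ker(∂_k) / im(∂_{k+1}) we obtain:

  H_0: rank C_0 − rank ∂_1 = 7 − 6 = 1, and the invariant factors of ∂_1 are all 1, so H_0 ≅ Z.

(K is a triangulation of a wedge of 3 circles.)

H_0 ≅ Z.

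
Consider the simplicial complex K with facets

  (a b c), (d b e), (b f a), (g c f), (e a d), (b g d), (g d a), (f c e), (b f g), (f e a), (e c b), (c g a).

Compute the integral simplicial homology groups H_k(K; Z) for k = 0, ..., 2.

H_0 ≅ Z,  H_1 ≅ Z/2,  H_2 = 0.

We work with the vertex ordering a < b < c < d < e < f < g. The simplices of K, each written with vertices in increasing order, are:

  0-simplices (7): a, b, c, d, e, f, g
  1-simplices (18): ab, ac, ad, ae, af, ag, bc, bd, be, bf, bg, ce, cf, cg, de, dg, ef, fg
  2-simplices (12): abc, abf, acg, ade, adg, aef, bce, bde, bdg, bfg, cef, cfg

Hence C_0 ≅ Z^7, C_1 ≅ Z^18, C_2 ≅ Z^12.

Boundary ∂_1: C_1 → C_0 maps an edge to its endpoints' difference, ∂[p,q] = q − p.
The resulting 7×18 matrix has rank 6, and its Smith normal form has invariant factors (1,1,1,1,1,1).

Boundary ∂_2: C_2 → C_1 acts by ∂[p,q,r] = [q,r] − [p,r] + [p,q]. For instance
  ∂bde = de − be + bd,
  ∂aef = ef − af + ae.
As a 18×12 matrix over Z this has rank 12, with invariant factors (1,1,1,1,1,1,1,1,1,1,1,2).

Now H_k = ker ∂_k / im ∂_{k+1}, so:

  H_0: rank C_0 − rank ∂_1 = 7 − 6 = 1, and the invariant factors of ∂_1 are all 1, so H_0 ≅ Z.
  H_1: rank ker ∂_1 − rank ∂_2 = (18 − 6) − 12 = 0, and ∂_2 has invariant factor 2 > 1, so H_1 ≅ Z/2.
  H_2: rank ker ∂_2 − rank ∂_3 = (12 − 12) − 0 = 0, and there is no ∂_3, so H_2 ≅ 0.

As a check, the Euler characteristic is 7 − 18 + 12 = 1, which agrees with 1 − 0 + 0 = 1.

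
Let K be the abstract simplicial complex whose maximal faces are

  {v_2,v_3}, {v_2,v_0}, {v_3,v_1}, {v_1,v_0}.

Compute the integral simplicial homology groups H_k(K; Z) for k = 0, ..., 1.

K has 4 vertices, 4 edges.
rank ∂_0 = 0, rank ∂_1 = 3 ⇒ b_0 = 4 − 0 − 3 = 1; all invariant factors of ∂_1 are 1 so no torsion. So H_0 = Z.
rank ∂_1 = 3, rank ∂_2 = 0 ⇒ b_1 = 4 − 3 − 0 = 1. So H_1 = Z.

H_0 ≅ Z,  H_1 ≅ Z.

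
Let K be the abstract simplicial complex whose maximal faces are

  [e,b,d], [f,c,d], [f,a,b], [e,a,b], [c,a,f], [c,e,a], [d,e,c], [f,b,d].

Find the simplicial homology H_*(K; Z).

H_0 = Z,  H_1 = 0,  H_2 = Z.

We work with the vertex ordering a < b < c < d < e < f. The simplices of K, each written with vertices in increasing order, are:

  0-simplices (6): a, b, c, d, e, f
  1-simplices (12): ab, ac, ae, af, bd, be, bf, cd, ce, cf, de, df
  2-simplices (8): abe, abf, ace, acf, bde, bdf, cde, cdf

giving chain groups C_0 ≅ Z^6, C_1 ≅ Z^12, C_2 ≅ Z^8.

The boundary map ∂_1: C_1 → C_0 sends each edge [p,q] (with p < q) to q − p.
This gives a 6×12 integer matrix of rank 5; reducing to Smith normal form yields diagonal entries (1,1,1,1,1).

∂_2: C_2 → C_1 maps a triangle to the signed sum of its edges. For instance
  ∂cdf = df − cf + cd,
  ∂bde = de − be + bd.
The resulting 12×8 matrix has rank 7, and its Smith normal form has invariant factors (1,1,1,1,1,1,1).

Reading off H_k = ker ∂_k / im ∂_{k+1}:

  H_0: rank C_0 − rank ∂_1 = 6 − 5 = 1, and the invariant factors of ∂_1 are all 1, so H_0 ≅ Z.
  H_1: rank ker ∂_1 − rank ∂_2 = (12 − 5) − 7 = 0, and the invariant factors of ∂_2 are all 1, so H_1 ≅ 0.
  H_2: rank ker ∂_2 − rank ∂_3 = (8 − 7) − 0 = 1, and there is no ∂_3, so H_2 ≅ Z.

As a check, the Euler characteristic is 6 − 12 + 8 = 2, which agrees with 1 − 0 + 1 = 2.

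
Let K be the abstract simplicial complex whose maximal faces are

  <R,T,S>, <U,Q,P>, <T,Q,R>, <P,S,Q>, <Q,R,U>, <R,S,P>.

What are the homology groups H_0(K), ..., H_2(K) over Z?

We work with the vertex ordering P < Q < R < S < T < U. The simplices of K, each written with vertices in increasing order, are:

  0-simplices (6): P, Q, R, S, T, U
  1-simplices (12): PQ, PR, PS, PU, QR, QS, QT, QU, RS, RT, RU, ST
  2-simplices (6): PQS, PQU, PRS, QRT, QRU, RST

so the chain groups are C_0 ≅ Z^6, C_1 ≅ Z^12, C_2 ≅ Z^6.

Boundary ∂_1: C_1 → C_0 is given by ∂[p,q] = [q] − [p].
This gives a 6×12 integer matrix of rank 5; reducing to Smith normal form yields diagonal entries (1,1,1,1,1).

∂_2: C_2 → C_1 sends each 2-simplex [p,q,r] to [q,r] − [p,r] + [p,q]. For instance
  ∂PQS = QS − PS + PQ,
  ∂QRT = RT − QT + QR.
This gives a 12×6 integer matrix of rank 6; reducing to Smith normal form yields diagonal entries (1,1,1,1,1,1).

From H_k ≅ ker(∂_k) / im(∂_{k+1}) we obtain:

  H_0: rank C_0 − rank ∂_1 = 6 − 5 = 1, and the invariant factors of ∂_1 are all 1, so H_0 = Z.
  H_1: rank ker ∂_1 − rank ∂_2 = (12 − 5) − 6 = 1, and the invariant factors of ∂_2 are all 1, so H_1 = Z.
  H_2: rank ker ∂_2 − rank ∂_3 = (6 − 6) − 0 = 0, and there is no ∂_3, so H_2 = 0.

As a check, the Euler characteristic is 6 − 12 + 6 = 0, which agrees with 1 − 1 + 0 = 0.
(K is a triangulation of the cylinder S^1 x I.)

H_0 ≅ Z,  H_1 ≅ Z,  H_2 = 0.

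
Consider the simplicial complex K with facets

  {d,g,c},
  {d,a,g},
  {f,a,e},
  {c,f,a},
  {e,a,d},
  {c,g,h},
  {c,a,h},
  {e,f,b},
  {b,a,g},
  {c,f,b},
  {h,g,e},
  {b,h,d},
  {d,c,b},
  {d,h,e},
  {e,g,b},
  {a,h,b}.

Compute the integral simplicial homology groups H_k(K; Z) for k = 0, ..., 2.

H_0 = Z,  H_1 = Z^2,  H_2 = Z.

Fix the vertex order a < b < c < d < e < f < g < h and write every simplex with vertices in increasing order. Then dim K = 2 and the simplices of K are:

  0-simplices (8): a, b, c, d, e, f, g, h
  1-simplices (24): ab, ac, ad, ae, af, ag, ah, bc, bd, be, bf, bg, bh, cd, cf, cg, ch, de, dg, dh, ef, eg, eh, gh
  2-simplices (16): abg, abh, acf, ach, ade, adg, aef, bcd, bcf, bdh, bef, beg, cdg, cgh, deh, egh

giving chain groups C_0 ≅ Z^8, C_1 ≅ Z^24, C_2 ≅ Z^16.

The boundary map ∂_1: C_1 → C_0 sends each edge [p,q] (with p < q) to q − p. For instance
  ∂de = e − d.
The 8×24 boundary matrix has rank 7 and Smith normal form diag(1,1,1,1,1,1,1).

The boundary map ∂_2: C_2 → C_1 sends each 2-simplex [p,q,r] to [q,r] − [p,r] + [p,q]. For instance
  ∂ach = ch − ah + ac,
  ∂adg = dg − ag + ad.
The 24×16 boundary matrix has rank 15 and Smith normal form diag(1,1,1,1,1,1,1,1,1,1,1,1,1,1,1).

Reading off H_k = ker ∂_k / im ∂_{k+1}:

  H_0: rank C_0 − rank ∂_1 = 8 − 7 = 1, and the invariant factors of ∂_1 are all 1, so H_0 ≅ Z.
  H_1: rank ker ∂_1 − rank ∂_2 = (24 − 7) − 15 = 2, and the invariant factors of ∂_2 are all 1, so H_1 ≅ Z^2.
  H_2: rank ker ∂_2 − rank ∂_3 = (16 − 15) − 0 = 1, and there is no ∂_3, so H_2 ≅ Z.

As a check, the Euler characteristic is 8 − 24 + 16 = 0, which agrees with 1 − 2 + 1 = 0.
(K is a triangulation of the torus T^2.)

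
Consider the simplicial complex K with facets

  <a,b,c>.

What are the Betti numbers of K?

b_0 = 1, b_1 = 0, b_2 = 0.

We work with the vertex ordering a < b < c. The simplices of K, each written with vertices in increasing order, are:

  0-simplices (3): a, b, c
  1-simplices (3): ab, ac, bc
  2-simplices (1): abc

giving chain groups C_0 ≅ Z^3, C_1 ≅ Z^3, C_2 ≅ Z^1.

Boundary ∂_1: C_1 → C_0 sends each edge [p,q] (with p < q) to q − p. For instance
  ∂ab = b − a.
The 3×3 boundary matrix has rank 2 and Smith normal form diag(1,1).

∂_2: C_2 → C_1 acts by ∂[p,q,r] = [q,r] − [p,r] + [p,q]. For instance
  ∂abc = bc − ac + ab.
This gives a 3×1 integer matrix of rank 1; reducing to Smith normal form yields diagonal entries (1).

Computing H_k = (kernel of ∂_k) / (image of ∂_{k+1}):

  H_0: rank C_0 − rank ∂_1 = 3 − 2 = 1, and the invariant factors of ∂_1 are all 1, so H_0 = Z.
  H_1: rank ker ∂_1 − rank ∂_2 = (3 − 2) − 1 = 0, and the invariant factors of ∂_2 are all 1, so H_1 = 0.
  H_2: rank ker ∂_2 − rank ∂_3 = (1 − 1) − 0 = 0, and there is no ∂_3, so H_2 = 0.

As a check, the Euler characteristic is 3 − 3 + 1 = 1, which agrees with 1 − 0 + 0 = 1.

Hence the Betti numbers are b_0 = 1, b_1 = 0, b_2 = 0.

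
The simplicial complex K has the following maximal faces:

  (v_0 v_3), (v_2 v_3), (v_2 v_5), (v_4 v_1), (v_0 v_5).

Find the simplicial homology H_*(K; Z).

H_0 ≅ Z^2,  H_1 ≅ Z.

Fix the vertex order v_0 < v_1 < v_2 < v_3 < v_4 < v_5 and write every simplex with vertices in increasing order. Then dim K = 1 and the simplices of K are:

  0-simplices (6): [v_0], [v_1], [v_2], [v_3], [v_4], [v_5]
  1-simplices (5): [v_0,v_3], [v_0,v_5], [v_1,v_4], [v_2,v_3], [v_2,v_5]

giving chain groups C_0 ≅ Z^6, C_1 ≅ Z^5.

The boundary map ∂_1: C_1 → C_0 sends each edge [p,q] (with p < q) to q − p.
The resulting 6×5 matrix has rank 4, and its Smith normal form has invariant factors (1,1,1,1).

Now H_k = ker ∂_k / im ∂_{k+1}, so:

  H_0: rank C_0 − rank ∂_1 = 6 − 4 = 2, and the invariant factors of ∂_1 are all 1, so H_0 = Z^2.
  H_1: rank ker ∂_1 − rank ∂_2 = (5 − 4) − 0 = 1, and there is no ∂_2, so H_1 = Z.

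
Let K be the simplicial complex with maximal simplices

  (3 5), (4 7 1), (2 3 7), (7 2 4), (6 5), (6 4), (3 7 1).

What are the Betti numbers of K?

b_0 = 1, b_1 = 1, b_2 = 0.

Fix the vertex order 1 < 2 < 3 < 4 < 5 < 6 < 7 and write every simplex with vertices in increasing order. Then dim K = 2 and the simplices of K are:

  0-simplices (7): [1], [2], [3], [4], [5], [6], [7]
  1-simplices (11): [1,3], [1,4], [1,7], [2,3], [2,4], [2,7], [3,5], [3,7], [4,6], [4,7], [5,6]
  2-simplices (4): [1,3,7], [1,4,7], [2,3,7], [2,4,7]

Hence C_0 ≅ Z^7, C_1 ≅ Z^11, C_2 ≅ Z^4.

∂_1: C_1 → C_0 is given by ∂[p,q] = [q] − [p]. For instance
  ∂[1,7] = [7] − [1].
As a 7×11 matrix over Z this has rank 6, with invariant factors (1,1,1,1,1,1).

∂_2: C_2 → C_1 maps a triangle to the signed sum of its edges. For instance
  ∂[2,3,7] = [3,7] − [2,7] + [2,3],
  ∂[2,4,7] = [4,7] − [2,7] + [2,4].
The 11×4 boundary matrix has rank 4 and Smith normal form diag(1,1,1,1).

From H_k ≅ ker(∂_k) / im(∂_{k+1}) we obtain:

  H_0: rank C_0 − rank ∂_1 = 7 − 6 = 1, and the invariant factors of ∂_1 are all 1, so H_0 ≅ Z.
  H_1: rank ker ∂_1 − rank ∂_2 = (11 − 6) − 4 = 1, and the invariant factors of ∂_2 are all 1, so H_1 ≅ Z.
  H_2: rank ker ∂_2 − rank ∂_3 = (4 − 4) − 0 = 0, and there is no ∂_3, so H_2 ≅ 0.

As a check, the Euler characteristic is 7 − 11 + 4 = 0, which agrees with 1 − 1 + 0 = 0.

Hence the Betti numbers are b_0 = 1, b_1 = 1, b_2 = 0.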